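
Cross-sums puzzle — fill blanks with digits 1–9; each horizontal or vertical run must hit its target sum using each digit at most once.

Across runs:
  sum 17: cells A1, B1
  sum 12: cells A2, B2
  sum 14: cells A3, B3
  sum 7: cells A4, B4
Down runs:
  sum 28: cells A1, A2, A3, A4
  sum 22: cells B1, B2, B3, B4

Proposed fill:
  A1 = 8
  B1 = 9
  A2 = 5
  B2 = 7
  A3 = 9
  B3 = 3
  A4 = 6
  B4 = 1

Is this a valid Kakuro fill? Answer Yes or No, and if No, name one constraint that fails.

No — the down run B1–B4 sums to 20, not 22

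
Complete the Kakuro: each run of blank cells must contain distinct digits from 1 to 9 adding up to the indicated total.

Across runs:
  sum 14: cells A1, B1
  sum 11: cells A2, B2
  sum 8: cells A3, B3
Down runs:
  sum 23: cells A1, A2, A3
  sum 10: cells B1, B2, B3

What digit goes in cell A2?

23 in 3 cells must be {6,8,9}.
The 8 across and the 23 down share only 6, so A3 = 6.
B3 = 8 − 6 = 2 completes the 8 across.
Given what's placed, B1 must be 5 to fit the 14 across and 10 down.
B2 = 10 − 7 = 3 completes the 10 down.
A1 = 14 − 5 = 9 completes the 14 across.
A2 = 11 − 3 = 8 completes the 11 across.

8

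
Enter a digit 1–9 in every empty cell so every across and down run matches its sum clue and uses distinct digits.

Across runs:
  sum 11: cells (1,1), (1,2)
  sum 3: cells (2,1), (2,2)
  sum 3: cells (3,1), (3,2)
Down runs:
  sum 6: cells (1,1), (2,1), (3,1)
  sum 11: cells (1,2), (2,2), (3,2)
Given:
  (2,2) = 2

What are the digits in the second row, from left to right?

3 in 2 cells must be {1,2}; 6 in 3 cells must be {1,2,3}.
(2,1) = 3 − 2 = 1 completes the 3 across.
(3,1) = 2: the only remaining digit allowed by both the 3 across and the 6 down.
(3,2) = 3 − 2 = 1 completes the 3 across.
(1,1) = 6 − 3 = 3 completes the 6 down.
(1,2) = 11 − 3 = 8 completes the 11 across.

1 2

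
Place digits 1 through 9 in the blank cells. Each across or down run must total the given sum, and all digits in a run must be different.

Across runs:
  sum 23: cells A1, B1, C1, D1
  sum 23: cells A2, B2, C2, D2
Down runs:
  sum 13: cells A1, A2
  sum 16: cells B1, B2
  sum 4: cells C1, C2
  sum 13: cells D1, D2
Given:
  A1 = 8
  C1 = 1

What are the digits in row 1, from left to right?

8, 9, 1, 5

16 in 2 cells must be {7,9}; 4 in 2 cells must be {1,3}.
Given what's placed, B1 must be 9 to fit the 23 across and 16 down.
D1 = 23 − 18 = 5 completes the 23 across.
A2 = 13 − 8 = 5 completes the 13 down.
B2 = 16 − 9 = 7 completes the 16 down.
C2 = 4 − 1 = 3 completes the 4 down.
D2 = 23 − 15 = 8 completes the 23 across.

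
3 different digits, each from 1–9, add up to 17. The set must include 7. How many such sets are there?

3

3 distinct digits from 1–9 sum between 6 and 24.
Keeping only sets containing 7.
Enumerating: {1,7,9}, {2,7,8}, {4,6,7}.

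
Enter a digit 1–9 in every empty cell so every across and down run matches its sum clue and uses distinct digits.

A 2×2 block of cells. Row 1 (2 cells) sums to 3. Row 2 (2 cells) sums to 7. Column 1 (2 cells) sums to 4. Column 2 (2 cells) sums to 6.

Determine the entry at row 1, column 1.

3 in 2 cells must be {1,2}; 4 in 2 cells must be {1,3}.
The 3 across and the 4 down share only 1, so (1,1) = 1.
(1,2) = 3 − 1 = 2 completes the 3 across.
(2,1) = 4 − 1 = 3 completes the 4 down.
(2,2) = 7 − 3 = 4 completes the 7 across.

1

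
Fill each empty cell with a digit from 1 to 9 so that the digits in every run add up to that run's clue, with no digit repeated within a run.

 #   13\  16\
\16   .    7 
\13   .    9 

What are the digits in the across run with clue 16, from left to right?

16 in 2 cells must be {7,9}.
R1C1 = 16 − 7 = 9 completes the 16 across.
R2C1 = 13 − 9 = 4 completes the 13 across.

9 7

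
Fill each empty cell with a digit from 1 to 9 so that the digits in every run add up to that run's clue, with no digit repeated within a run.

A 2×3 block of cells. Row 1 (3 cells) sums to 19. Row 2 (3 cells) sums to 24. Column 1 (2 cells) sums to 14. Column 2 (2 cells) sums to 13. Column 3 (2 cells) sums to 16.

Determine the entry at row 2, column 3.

24 in 3 cells must be {7,8,9}; 16 in 2 cells must be {7,9}.
Nothing is forced directly, so branch on (2,1), whose candidates are 8 or 9. If (2,1) = 9: that forces (1,1) = 5, after which (1,3) would have to be in {6,8} for the 19 across but in {7,9} for the 16 down — contradiction. So (2,1) = 8.
(1,1) = 14 − 8 = 6 completes the 14 down.
Given what's placed, (1,3) must be 9 to fit the 19 across and 16 down.
(2,3) = 16 − 9 = 7 completes the 16 down.
(1,2) = 19 − 15 = 4 completes the 19 across.
(2,2) = 24 − 15 = 9 completes the 24 across.

7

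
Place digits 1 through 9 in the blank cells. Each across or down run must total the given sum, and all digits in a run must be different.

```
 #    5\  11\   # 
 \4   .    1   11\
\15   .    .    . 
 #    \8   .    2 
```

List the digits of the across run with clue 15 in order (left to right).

2 4 9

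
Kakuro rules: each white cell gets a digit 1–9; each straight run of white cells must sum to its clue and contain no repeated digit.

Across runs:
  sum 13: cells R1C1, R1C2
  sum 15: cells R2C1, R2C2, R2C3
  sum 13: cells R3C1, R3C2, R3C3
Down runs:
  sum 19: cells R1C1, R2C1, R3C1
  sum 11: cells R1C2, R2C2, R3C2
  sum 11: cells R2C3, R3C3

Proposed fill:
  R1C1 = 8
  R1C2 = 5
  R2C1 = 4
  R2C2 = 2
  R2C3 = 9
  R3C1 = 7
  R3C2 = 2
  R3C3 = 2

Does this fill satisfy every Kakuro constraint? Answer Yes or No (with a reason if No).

No — the down run R1C2–R3C2 sums to 9, not 11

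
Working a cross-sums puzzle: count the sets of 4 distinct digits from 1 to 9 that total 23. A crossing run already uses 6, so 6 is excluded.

4 distinct digits from 1–9 sum between 10 and 30.
Dropping sets that contain 6.
Enumerating: {1,5,8,9}, {2,4,8,9}, {2,5,7,9}, {3,4,7,9}, {3,5,7,8}.

5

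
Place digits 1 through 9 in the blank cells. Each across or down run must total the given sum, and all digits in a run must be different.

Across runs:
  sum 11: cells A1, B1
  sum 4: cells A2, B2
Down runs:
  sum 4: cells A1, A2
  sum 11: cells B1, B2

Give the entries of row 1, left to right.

4 in 2 cells must be {1,3}.
The 11 across and the 4 down share only 3, so A1 = 3.
B1 = 11 − 3 = 8 completes the 11 across.
A2 = 4 − 3 = 1 completes the 4 down.
B2 = 4 − 1 = 3 completes the 4 across.

3, 8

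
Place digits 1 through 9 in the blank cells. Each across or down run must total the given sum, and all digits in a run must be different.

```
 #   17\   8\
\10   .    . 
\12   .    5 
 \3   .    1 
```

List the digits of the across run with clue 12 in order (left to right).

7 5

3 in 2 cells must be {1,2}.
R1C2 = 8 − 6 = 2 completes the 8 down.
R2C1 = 12 − 5 = 7 completes the 12 across.
R3C1 = 3 − 1 = 2 completes the 3 across.
R1C1 = 10 − 2 = 8 completes the 10 across.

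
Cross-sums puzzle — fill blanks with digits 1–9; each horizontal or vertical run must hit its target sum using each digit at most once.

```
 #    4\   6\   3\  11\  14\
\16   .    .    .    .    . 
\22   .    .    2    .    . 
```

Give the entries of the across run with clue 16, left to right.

3, 2, 1, 4, 6

16 in 5 cells must be {1,2,3,4,6}; 4 in 2 cells must be {1,3}; 3 in 2 cells must be {1,2}.
R1C3 = 3 − 2 = 1 completes the 3 down.
Given what's placed, R1C5 must be 6 to fit the 16 across and 14 down.
R2C5 = 14 − 6 = 8 completes the 14 down.
R1C1 = 3: the only remaining digit allowed by both the 16 across and the 4 down.
R2C1 = 4 − 3 = 1 completes the 4 down.
No cell is forced outright now. R2C2 can only be 4 or 5 (the digits allowed by both its 22 across and its 6 down). If R2C2 = 5: then R1C2 would have to be in {2,4} for the 16 across but in {1} for the 6 down — contradiction. So R2C2 = 4.
R1C2 = 6 − 4 = 2 completes the 6 down.
R1C4 = 16 − 12 = 4 completes the 16 across.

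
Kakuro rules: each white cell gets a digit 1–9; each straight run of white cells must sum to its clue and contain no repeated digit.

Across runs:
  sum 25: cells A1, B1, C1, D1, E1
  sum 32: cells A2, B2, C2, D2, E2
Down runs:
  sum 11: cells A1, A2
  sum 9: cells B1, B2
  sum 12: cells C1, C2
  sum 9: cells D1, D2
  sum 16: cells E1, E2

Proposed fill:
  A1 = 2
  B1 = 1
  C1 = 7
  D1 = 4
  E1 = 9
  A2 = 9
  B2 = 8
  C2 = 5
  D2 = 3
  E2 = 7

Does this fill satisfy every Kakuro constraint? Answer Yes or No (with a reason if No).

No — the down run D1–D2 sums to 7, not 9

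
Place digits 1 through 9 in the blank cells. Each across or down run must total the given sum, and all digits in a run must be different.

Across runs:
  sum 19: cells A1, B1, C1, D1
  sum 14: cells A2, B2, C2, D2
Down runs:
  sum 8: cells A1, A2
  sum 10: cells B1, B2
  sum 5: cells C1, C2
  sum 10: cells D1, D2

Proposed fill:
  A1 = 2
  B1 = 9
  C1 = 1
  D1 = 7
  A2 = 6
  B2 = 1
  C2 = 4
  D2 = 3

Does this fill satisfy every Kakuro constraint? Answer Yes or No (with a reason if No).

Across: 2+9+1+7=19; 6+1+4+3=14. Down: 2+6=8; 9+1=10; 1+4=5; 7+3=10. No digit repeats within any run.

Yes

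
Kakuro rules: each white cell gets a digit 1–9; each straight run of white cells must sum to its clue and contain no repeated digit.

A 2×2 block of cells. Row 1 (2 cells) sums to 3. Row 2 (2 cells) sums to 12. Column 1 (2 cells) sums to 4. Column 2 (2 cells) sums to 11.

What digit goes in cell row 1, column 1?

1

3 in 2 cells must be {1,2}; 4 in 2 cells must be {1,3}.
The 3 across and the 4 down share only 1, so (1,1) = 1.
(1,2) = 3 − 1 = 2 completes the 3 across.
(2,1) = 4 − 1 = 3 completes the 4 down.
(2,2) = 12 − 3 = 9 completes the 12 across.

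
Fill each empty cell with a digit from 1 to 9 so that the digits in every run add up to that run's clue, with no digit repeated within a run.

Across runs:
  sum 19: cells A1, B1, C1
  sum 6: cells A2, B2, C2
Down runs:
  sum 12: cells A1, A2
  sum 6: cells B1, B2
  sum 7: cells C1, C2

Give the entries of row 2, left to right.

6 in 3 cells must be {1,2,3}.
The 6 across and the 12 down share only 3, so A2 = 3.
A1 = 12 − 3 = 9 completes the 12 down.
Nothing is forced directly, so branch on B1, whose candidates are 2 or 4. If B1 = 2: then C1 would have to be in {8} for the 19 across but in {1,2,3,4,5,6} for the 7 down — contradiction. So B1 = 4.
C1 = 19 − 13 = 6 completes the 19 across.
B2 = 6 − 4 = 2 completes the 6 down.
C2 = 6 − 5 = 1 completes the 6 across.

3 2 1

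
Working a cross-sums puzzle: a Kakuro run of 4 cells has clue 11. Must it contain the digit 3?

Yes

The only way to make 11 from 4 distinct digits is {1,2,3,5}, which contains 3.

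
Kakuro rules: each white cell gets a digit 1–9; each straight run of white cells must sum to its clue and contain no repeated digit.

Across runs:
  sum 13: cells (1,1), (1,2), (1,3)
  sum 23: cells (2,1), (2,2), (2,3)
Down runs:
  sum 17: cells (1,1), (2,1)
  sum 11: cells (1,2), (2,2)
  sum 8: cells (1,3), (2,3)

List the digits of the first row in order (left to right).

23 in 3 cells must be {6,8,9}; 17 in 2 cells must be {8,9}.
The 23 across and the 8 down share only 6, so (2,3) = 6.
(1,3) = 8 − 6 = 2 completes the 8 down.
Given what's placed, (1,1) must be 8 to fit the 13 across and 17 down.
(1,2) = 13 − 10 = 3 completes the 13 across.
(2,1) = 17 − 8 = 9 completes the 17 down.
(2,2) = 23 − 15 = 8 completes the 23 across.

8, 3, 2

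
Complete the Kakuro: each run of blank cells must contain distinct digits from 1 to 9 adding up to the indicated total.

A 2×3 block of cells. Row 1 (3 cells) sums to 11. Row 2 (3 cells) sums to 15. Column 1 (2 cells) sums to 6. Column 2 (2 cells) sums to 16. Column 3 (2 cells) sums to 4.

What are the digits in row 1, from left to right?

16 in 2 cells must be {7,9}; 4 in 2 cells must be {1,3}.
The 11 across and the 16 down share only 7, so (1,2) = 7.
(2,2) = 16 − 7 = 9 completes the 16 down.
Given what's placed, (2,3) must be 1 to fit the 15 across and 4 down.
(1,1) = 1: the only remaining digit allowed by both the 11 across and the 6 down.
(1,3) = 11 − 8 = 3 completes the 11 across.
(2,1) = 15 − 10 = 5 completes the 15 across.

1 7 3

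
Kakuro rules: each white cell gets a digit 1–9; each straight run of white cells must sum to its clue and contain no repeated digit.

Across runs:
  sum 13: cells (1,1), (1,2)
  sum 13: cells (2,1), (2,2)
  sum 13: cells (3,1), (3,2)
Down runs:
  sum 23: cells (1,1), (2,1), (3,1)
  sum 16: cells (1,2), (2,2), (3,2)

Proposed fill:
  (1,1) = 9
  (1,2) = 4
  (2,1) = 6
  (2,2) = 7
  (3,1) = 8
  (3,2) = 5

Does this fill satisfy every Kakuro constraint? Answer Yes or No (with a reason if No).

Yes

Across: 9+4=13; 6+7=13; 8+5=13. Down: 9+6+8=23; 4+7+5=16. No digit repeats within any run.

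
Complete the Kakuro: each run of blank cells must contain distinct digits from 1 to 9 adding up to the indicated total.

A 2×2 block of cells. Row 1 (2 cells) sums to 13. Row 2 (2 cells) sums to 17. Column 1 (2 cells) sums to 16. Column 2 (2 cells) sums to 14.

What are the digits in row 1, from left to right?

17 in 2 cells must be {8,9}; 16 in 2 cells must be {7,9}.
The 17 across and the 16 down share only 9, so (2,1) = 9.
(2,2) = 17 − 9 = 8 completes the 17 across.
(1,1) = 16 − 9 = 7 completes the 16 down.
(1,2) = 13 − 7 = 6 completes the 13 across.

7 6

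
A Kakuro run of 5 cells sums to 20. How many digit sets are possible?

5 distinct digits from 1–9 sum between 15 and 35.
Enumerating: {1,2,3,5,9}, {1,2,3,6,8}, {1,2,4,5,8}, {1,2,4,6,7}, {1,3,4,5,7}, {2,3,4,5,6}.

6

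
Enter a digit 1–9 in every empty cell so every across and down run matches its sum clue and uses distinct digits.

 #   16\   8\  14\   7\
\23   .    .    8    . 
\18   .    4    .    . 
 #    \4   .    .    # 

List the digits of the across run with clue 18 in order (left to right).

7, 4, 5, 2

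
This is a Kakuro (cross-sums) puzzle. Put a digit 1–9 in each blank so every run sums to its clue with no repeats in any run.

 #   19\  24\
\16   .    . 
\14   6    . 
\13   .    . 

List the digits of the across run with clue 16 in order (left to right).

16 in 2 cells must be {7,9}; 24 in 3 cells must be {7,8,9}.
Given what's placed, R1C1 must be 9 to fit the 16 across and 19 down.
R1C2 = 16 − 9 = 7 completes the 16 across.
R2C2 = 14 − 6 = 8 completes the 14 across.
R3C1 = 19 − 15 = 4 completes the 19 down.
R3C2 = 13 − 4 = 9 completes the 13 across.

9 7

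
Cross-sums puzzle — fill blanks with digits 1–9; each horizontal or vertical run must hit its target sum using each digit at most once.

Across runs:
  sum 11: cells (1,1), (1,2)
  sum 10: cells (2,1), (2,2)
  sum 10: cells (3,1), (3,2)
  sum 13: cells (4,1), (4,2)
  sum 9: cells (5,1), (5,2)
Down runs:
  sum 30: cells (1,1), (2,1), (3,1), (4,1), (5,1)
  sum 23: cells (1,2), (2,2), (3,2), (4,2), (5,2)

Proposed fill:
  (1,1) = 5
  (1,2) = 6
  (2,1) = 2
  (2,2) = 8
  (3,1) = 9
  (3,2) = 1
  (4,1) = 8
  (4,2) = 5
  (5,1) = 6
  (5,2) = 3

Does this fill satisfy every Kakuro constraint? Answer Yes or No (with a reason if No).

Yes

Across: 5+6=11; 2+8=10; 9+1=10; 8+5=13; 6+3=9. Down: 5+2+9+8+6=30; 6+8+1+5+3=23. No digit repeats within any run.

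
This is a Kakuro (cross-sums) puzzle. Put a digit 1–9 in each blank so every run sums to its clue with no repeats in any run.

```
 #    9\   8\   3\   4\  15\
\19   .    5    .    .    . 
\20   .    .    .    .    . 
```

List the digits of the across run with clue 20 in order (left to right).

5, 3, 2, 1, 9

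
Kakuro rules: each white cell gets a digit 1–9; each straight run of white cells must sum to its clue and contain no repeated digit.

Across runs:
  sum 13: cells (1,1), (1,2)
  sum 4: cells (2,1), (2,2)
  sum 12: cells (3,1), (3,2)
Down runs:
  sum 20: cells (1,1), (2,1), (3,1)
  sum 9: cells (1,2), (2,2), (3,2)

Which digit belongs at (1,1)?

4 in 2 cells must be {1,3}.
The 4 across and the 20 down share only 3, so (2,1) = 3.
(2,2) = 4 − 3 = 1 completes the 4 across.
Nothing is forced directly, so branch on (1,1), whose candidates are 8 or 9. If (1,1) = 9: then (1,2) would have to be in {4} for the 13 across but in {2,3,5,6} for the 9 down — contradiction. So (1,1) = 8.
(1,2) = 13 − 8 = 5 completes the 13 across.
(3,1) = 20 − 11 = 9 completes the 20 down.
(3,2) = 12 − 9 = 3 completes the 12 across.

8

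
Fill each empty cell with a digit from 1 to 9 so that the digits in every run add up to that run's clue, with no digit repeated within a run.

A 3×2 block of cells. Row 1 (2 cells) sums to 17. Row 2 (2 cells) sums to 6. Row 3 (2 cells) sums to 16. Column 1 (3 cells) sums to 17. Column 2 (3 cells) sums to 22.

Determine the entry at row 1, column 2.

17 in 2 cells must be {8,9}; 16 in 2 cells must be {7,9}.
The 6 across and the 22 down share only 5, so (2,2) = 5.
Given what's placed, (3,2) must be 9 to fit the 16 across and 22 down.
(1,2) = 22 − 14 = 8 completes the 22 down.
(2,1) = 6 − 5 = 1 completes the 6 across.
(3,1) = 16 − 9 = 7 completes the 16 across.
(1,1) = 17 − 8 = 9 completes the 17 across.

8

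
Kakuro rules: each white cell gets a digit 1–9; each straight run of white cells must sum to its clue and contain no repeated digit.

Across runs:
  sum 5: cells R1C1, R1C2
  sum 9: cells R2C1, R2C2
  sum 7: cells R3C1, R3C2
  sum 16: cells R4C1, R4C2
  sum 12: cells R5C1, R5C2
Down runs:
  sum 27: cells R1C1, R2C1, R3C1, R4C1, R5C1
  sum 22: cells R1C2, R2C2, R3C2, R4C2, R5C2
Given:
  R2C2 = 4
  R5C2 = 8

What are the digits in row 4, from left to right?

9, 7

16 in 2 cells must be {7,9}.
R2C1 = 9 − 4 = 5 completes the 9 across.
Given what's placed, R4C2 must be 7 to fit the 16 across and 22 down.
R5C1 = 12 − 8 = 4 completes the 12 across.
R4C1 = 16 − 7 = 9 completes the 16 across.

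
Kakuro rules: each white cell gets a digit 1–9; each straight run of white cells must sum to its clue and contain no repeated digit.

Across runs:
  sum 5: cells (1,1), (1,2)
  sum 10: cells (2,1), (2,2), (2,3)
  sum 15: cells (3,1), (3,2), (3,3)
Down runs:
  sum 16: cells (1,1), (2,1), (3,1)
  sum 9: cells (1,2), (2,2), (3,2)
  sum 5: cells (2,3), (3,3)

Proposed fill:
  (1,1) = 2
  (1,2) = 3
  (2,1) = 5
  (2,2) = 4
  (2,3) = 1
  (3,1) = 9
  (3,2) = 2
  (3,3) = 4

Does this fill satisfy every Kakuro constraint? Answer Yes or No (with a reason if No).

Yes

Across: 2+3=5; 5+4+1=10; 9+2+4=15. Down: 2+5+9=16; 3+4+2=9; 1+4=5. No digit repeats within any run.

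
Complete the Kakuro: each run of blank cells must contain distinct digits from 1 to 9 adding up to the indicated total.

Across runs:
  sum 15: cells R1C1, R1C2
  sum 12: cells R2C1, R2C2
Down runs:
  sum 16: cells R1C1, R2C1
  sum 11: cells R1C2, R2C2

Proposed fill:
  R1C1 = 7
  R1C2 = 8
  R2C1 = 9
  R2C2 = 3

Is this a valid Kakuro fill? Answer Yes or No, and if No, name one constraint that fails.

Across: 7+8=15; 9+3=12. Down: 7+9=16; 8+3=11. No digit repeats within any run.

Yes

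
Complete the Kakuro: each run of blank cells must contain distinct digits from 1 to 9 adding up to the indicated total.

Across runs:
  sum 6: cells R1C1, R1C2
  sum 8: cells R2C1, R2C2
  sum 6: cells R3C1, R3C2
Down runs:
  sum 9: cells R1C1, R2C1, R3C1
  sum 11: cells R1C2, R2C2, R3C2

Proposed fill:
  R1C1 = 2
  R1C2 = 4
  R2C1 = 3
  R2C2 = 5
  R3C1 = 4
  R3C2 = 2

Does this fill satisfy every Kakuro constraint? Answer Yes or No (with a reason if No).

Yes

Across: 2+4=6; 3+5=8; 4+2=6. Down: 2+3+4=9; 4+5+2=11. No digit repeats within any run.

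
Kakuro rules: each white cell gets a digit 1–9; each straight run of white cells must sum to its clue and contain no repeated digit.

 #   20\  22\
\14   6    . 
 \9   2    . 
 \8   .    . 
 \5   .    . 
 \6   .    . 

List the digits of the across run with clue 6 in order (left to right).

R1C2 = 14 − 6 = 8 completes the 14 across.
R2C2 = 9 − 2 = 7 completes the 9 across.
Nothing is forced directly, so branch on R3C2, whose candidates are 1 or 2. If R3C2 = 2: then R3C1 would have to be in {6} for the 8 across but in {1,3,4,5,7,8} for the 20 down — contradiction. So R3C2 = 1.
R3C1 = 8 − 1 = 7 completes the 8 across.
Nothing is forced directly, so branch on R4C1, whose candidates are 1 or 4. If R4C1 = 4: then R4C2 would have to be in {1} for the 5 across but in {2,4} for the 22 down — contradiction. So R4C1 = 1.
R4C2 = 5 − 1 = 4 completes the 5 across.
R5C1 = 20 − 16 = 4 completes the 20 down.
R5C2 = 6 − 4 = 2 completes the 6 across.

4 2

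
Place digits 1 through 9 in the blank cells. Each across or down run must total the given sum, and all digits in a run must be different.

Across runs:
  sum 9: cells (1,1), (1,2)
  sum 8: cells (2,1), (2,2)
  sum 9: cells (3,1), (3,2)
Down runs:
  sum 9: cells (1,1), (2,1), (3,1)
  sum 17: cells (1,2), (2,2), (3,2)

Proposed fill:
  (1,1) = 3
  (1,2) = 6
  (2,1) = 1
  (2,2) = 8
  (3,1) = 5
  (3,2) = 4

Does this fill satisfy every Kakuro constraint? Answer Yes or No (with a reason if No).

No — the down run (1,2)–(3,2) sums to 18, not 17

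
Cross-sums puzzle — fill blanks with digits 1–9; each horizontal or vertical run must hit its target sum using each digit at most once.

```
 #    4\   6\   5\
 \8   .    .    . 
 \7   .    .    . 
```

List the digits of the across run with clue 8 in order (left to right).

3 4 1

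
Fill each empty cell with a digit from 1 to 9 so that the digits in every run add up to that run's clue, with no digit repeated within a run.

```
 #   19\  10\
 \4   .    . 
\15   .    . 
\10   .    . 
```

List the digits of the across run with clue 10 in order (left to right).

7, 3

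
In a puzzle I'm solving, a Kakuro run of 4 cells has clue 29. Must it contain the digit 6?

The only way to make 29 from 4 distinct digits is {5,7,8,9}, which does not contain 6.

No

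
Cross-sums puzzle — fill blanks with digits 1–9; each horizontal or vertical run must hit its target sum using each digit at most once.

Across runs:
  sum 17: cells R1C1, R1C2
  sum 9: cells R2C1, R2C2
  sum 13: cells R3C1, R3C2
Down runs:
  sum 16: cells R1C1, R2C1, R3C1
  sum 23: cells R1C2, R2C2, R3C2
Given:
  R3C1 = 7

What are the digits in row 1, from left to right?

17 in 2 cells must be {8,9}; 23 in 3 cells must be {6,8,9}.
R1C1 = 8: the only remaining digit allowed by both the 17 across and the 16 down.
R1C2 = 17 − 8 = 9 completes the 17 across.
R2C1 = 16 − 15 = 1 completes the 16 down.
R2C2 = 9 − 1 = 8 completes the 9 across.
R3C2 = 13 − 7 = 6 completes the 13 across.

8, 9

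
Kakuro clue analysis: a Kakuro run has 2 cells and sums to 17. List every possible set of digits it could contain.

2 distinct digits from 1–9 sum between 3 and 17.
Only one set works: {8,9}.

{8,9}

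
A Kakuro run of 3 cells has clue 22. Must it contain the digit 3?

No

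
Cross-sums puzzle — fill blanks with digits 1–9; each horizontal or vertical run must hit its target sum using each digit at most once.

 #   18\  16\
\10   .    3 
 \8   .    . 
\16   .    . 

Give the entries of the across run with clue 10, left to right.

7 3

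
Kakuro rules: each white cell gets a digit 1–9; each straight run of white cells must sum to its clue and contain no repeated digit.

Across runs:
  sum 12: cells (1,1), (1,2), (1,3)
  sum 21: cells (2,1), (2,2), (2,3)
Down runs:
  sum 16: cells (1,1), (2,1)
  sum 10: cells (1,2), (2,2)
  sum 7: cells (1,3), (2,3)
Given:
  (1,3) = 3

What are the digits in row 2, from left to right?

16 in 2 cells must be {7,9}.
(1,1) = 7: the only remaining digit allowed by both the 12 across and the 16 down.
(1,2) = 12 − 10 = 2 completes the 12 across.
(2,1) = 16 − 7 = 9 completes the 16 down.
(2,2) = 10 − 2 = 8 completes the 10 down.
(2,3) = 21 − 17 = 4 completes the 21 across.

9 8 4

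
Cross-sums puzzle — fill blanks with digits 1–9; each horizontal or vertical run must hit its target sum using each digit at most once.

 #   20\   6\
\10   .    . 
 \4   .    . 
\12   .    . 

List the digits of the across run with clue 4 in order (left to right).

3 1

4 in 2 cells must be {1,3}; 6 in 3 cells must be {1,2,3}.
The 4 across and the 20 down share only 3, so R2C1 = 3.
R2C2 = 4 − 3 = 1 completes the 4 across.
Given what's placed, R3C2 must be 3 to fit the 12 across and 6 down.
R1C2 = 6 − 4 = 2 completes the 6 down.
R3C1 = 12 − 3 = 9 completes the 12 across.
R1C1 = 10 − 2 = 8 completes the 10 across.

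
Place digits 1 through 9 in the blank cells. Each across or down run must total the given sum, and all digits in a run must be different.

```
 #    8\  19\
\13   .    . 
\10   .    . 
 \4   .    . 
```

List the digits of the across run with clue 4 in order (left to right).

1 3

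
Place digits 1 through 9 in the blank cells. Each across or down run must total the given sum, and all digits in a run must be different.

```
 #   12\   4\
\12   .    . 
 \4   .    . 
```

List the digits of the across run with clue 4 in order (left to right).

3 1

4 in 2 cells must be {1,3}.
The 12 across and the 4 down share only 3, so R1C2 = 3.
The 4 across and the 12 down share only 3, so R2C1 = 3.
R2C2 = 4 − 3 = 1 completes the 4 across.
R1C1 = 12 − 3 = 9 completes the 12 across.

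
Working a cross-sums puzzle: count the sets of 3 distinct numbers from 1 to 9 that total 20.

4

3 distinct digits from 1–9 sum between 6 and 24.
Enumerating: {3,8,9}, {4,7,9}, {5,6,9}, {5,7,8}.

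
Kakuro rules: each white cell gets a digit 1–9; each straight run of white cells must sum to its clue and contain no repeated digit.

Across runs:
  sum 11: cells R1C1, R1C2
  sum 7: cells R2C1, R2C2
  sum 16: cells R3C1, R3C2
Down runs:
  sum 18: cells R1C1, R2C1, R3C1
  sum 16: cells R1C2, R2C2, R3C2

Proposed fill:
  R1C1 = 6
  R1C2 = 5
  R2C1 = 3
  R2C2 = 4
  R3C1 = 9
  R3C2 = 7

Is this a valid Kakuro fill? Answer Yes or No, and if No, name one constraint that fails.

Across: 6+5=11; 3+4=7; 9+7=16. Down: 6+3+9=18; 5+4+7=16. No digit repeats within any run.

Yes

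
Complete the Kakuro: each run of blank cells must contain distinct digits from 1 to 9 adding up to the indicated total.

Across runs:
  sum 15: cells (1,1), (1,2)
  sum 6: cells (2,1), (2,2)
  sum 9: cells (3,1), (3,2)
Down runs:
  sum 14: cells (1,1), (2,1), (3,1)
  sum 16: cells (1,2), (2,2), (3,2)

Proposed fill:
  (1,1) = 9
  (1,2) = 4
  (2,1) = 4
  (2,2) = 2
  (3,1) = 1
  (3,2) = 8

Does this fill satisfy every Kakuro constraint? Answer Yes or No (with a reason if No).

No — the across run (1,1)–(1,2) sums to 13, not 15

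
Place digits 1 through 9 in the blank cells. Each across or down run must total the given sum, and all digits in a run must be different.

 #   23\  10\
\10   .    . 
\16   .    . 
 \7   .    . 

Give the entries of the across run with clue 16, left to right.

9 7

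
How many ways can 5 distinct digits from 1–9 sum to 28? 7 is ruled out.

3

5 distinct digits from 1–9 sum between 15 and 35.
Dropping sets that contain 7.
Enumerating: {1,4,6,8,9}, {2,3,6,8,9}, {2,4,5,8,9}.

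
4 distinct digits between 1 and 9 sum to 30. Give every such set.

4 distinct digits from 1–9 sum between 10 and 30.
Only one set works: {6,7,8,9}.

{6,7,8,9}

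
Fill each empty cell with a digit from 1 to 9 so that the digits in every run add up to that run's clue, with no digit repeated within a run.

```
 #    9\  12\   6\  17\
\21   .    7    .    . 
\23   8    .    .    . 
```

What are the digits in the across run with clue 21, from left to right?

17 in 2 cells must be {8,9}.
R1C1 = 9 − 8 = 1 completes the 9 down.
R2C2 = 12 − 7 = 5 completes the 12 down.
Given what's placed, R2C4 must be 9 to fit the 23 across and 17 down.
R1C4 = 17 − 9 = 8 completes the 17 down.
R2C3 = 23 − 22 = 1 completes the 23 across.
R1C3 = 21 − 16 = 5 completes the 21 across.

1, 7, 5, 8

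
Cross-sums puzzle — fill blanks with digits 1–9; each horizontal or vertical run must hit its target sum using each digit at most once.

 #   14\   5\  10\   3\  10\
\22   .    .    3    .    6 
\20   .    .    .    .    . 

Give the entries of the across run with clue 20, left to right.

6, 1, 7, 2, 4

3 in 2 cells must be {1,2}.
R2C3 = 10 − 3 = 7 completes the 10 down.
R2C5 = 10 − 6 = 4 completes the 10 down.
No cell is forced outright now. R1C4 can only be 1 or 2 (the digits allowed by both its 22 across and its 3 down). If R1C4 = 2: then R1C1 would have to be in {4,7} for the 22 across but in {5,6,8,9} for the 14 down — contradiction. So R1C4 = 1.
Given what's placed, R1C2 must be 4 to fit the 22 across and 5 down.
R2C2 = 5 − 4 = 1 completes the 5 down.
R2C4 = 3 − 1 = 2 completes the 3 down.
R1C1 = 22 − 14 = 8 completes the 22 across.
R2C1 = 20 − 14 = 6 completes the 20 across.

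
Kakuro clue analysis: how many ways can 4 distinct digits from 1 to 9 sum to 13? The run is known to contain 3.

4 distinct digits from 1–9 sum between 10 and 30.
Keeping only sets containing 3.
Enumerating: {1,2,3,7}, {1,3,4,5}.

2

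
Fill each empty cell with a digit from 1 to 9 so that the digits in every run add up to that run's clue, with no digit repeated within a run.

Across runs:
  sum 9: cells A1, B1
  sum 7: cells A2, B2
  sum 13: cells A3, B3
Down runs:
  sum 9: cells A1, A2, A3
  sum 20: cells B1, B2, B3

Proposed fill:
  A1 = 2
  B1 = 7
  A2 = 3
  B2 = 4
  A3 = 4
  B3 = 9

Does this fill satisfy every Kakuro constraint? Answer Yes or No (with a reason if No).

Yes

Across: 2+7=9; 3+4=7; 4+9=13. Down: 2+3+4=9; 7+4+9=20. No digit repeats within any run.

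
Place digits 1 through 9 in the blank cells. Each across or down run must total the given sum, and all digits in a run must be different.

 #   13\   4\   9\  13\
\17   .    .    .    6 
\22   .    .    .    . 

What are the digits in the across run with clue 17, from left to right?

7 3 1 6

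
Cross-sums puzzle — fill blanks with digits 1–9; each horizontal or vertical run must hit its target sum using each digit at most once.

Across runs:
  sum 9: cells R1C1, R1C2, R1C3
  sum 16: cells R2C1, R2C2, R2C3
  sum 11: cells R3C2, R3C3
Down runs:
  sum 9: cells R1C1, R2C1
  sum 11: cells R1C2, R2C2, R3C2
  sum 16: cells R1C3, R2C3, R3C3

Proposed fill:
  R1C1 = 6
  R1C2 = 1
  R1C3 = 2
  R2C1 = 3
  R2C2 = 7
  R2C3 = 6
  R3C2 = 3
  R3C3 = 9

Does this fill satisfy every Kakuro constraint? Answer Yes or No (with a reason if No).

No — the down run R1C3–R3C3 sums to 17, not 16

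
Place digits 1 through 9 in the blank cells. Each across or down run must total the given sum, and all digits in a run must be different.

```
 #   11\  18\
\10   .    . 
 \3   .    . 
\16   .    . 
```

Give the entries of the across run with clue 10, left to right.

3, 7

3 in 2 cells must be {1,2}; 16 in 2 cells must be {7,9}.
The 16 across and the 11 down share only 7, so R3C1 = 7.
R3C2 = 16 − 7 = 9 completes the 16 across.
Given what's placed, R2C1 must be 1 to fit the 3 across and 11 down.
R2C2 = 3 − 1 = 2 completes the 3 across.
R1C1 = 11 − 8 = 3 completes the 11 down.
R1C2 = 10 − 3 = 7 completes the 10 across.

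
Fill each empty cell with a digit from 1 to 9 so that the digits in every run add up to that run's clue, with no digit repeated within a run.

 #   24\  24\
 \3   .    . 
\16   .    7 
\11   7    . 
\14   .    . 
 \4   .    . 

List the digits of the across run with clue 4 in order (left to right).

3 in 2 cells must be {1,2}; 16 in 2 cells must be {7,9}; 4 in 2 cells must be {1,3}.
R2C1 = 16 − 7 = 9 completes the 16 across.
R3C2 = 11 − 7 = 4 completes the 11 across.
Given what's placed, R4C1 must be 5 to fit the 14 across and 24 down.
R4C2 = 14 − 5 = 9 completes the 14 across.
R5C1 = 1: the only remaining digit allowed by both the 4 across and the 24 down.
R5C2 = 4 − 1 = 3 completes the 4 across.

1 3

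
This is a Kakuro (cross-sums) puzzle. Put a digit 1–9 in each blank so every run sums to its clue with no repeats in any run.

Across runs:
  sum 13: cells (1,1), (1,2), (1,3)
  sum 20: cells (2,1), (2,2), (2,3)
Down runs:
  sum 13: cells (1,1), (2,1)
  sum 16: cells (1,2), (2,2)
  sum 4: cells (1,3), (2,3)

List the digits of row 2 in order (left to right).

8, 9, 3

16 in 2 cells must be {7,9}; 4 in 2 cells must be {1,3}.
The 20 across and the 4 down share only 3, so (2,3) = 3.
(1,3) = 4 − 3 = 1 completes the 4 down.
Given what's placed, (2,2) must be 9 to fit the 20 across and 16 down.
(1,2) = 16 − 9 = 7 completes the 16 down.
(2,1) = 20 − 12 = 8 completes the 20 across.
(1,1) = 13 − 8 = 5 completes the 13 across.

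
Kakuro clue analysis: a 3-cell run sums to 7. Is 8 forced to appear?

No

The only way to make 7 from 3 distinct digits is {1,2,4}, which does not contain 8.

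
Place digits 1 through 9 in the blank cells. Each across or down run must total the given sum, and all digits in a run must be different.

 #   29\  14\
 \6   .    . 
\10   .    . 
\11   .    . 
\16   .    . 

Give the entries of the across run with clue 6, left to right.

5 1

16 in 2 cells must be {7,9}; 29 in 4 cells must be {5,7,8,9}.
Only 5 fits R1C1 under both its across sum 6 and down sum 29.
R1C2 = 6 − 5 = 1 completes the 6 across.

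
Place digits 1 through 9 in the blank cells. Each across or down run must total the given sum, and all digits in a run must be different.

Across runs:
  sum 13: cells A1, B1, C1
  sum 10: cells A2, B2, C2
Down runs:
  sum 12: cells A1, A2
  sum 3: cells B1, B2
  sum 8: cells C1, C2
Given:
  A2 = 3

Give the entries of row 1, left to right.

3 in 2 cells must be {1,2}.
A1 = 12 − 3 = 9 completes the 12 down.
Given what's placed, B1 must be 1 to fit the 13 across and 3 down.
C1 = 13 − 10 = 3 completes the 13 across.
B2 = 3 − 1 = 2 completes the 3 down.
C2 = 10 − 5 = 5 completes the 10 across.

9, 1, 3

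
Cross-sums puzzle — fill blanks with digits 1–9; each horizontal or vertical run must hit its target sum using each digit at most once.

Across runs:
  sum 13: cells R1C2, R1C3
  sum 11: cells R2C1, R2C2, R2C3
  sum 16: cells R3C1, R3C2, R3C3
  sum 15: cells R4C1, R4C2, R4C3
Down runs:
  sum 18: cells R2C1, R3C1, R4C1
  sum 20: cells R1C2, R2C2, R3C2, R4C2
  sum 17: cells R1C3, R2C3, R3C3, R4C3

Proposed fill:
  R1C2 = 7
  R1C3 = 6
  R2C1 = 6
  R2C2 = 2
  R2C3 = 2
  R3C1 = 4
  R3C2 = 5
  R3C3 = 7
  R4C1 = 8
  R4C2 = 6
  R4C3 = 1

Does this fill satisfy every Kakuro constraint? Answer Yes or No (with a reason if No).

No — the across run R2C1–R2C3 sums to 10, not 11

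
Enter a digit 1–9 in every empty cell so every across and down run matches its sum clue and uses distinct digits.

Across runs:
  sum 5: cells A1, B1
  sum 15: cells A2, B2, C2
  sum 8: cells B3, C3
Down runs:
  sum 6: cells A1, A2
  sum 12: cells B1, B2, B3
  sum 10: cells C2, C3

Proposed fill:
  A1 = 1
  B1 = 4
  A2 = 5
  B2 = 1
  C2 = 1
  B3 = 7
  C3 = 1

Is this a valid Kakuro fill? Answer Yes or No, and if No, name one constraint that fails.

No — the down run C2–C3 sums to 2, not 10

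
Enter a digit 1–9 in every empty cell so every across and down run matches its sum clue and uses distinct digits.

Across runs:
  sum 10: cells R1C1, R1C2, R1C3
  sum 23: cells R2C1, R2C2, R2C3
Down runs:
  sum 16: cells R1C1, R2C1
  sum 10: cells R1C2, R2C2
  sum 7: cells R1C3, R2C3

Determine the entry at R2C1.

9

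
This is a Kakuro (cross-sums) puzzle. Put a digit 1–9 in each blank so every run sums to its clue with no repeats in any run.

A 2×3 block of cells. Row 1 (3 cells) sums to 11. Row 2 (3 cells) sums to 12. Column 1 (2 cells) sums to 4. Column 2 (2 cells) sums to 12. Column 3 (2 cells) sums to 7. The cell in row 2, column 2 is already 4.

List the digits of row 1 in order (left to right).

1 8 2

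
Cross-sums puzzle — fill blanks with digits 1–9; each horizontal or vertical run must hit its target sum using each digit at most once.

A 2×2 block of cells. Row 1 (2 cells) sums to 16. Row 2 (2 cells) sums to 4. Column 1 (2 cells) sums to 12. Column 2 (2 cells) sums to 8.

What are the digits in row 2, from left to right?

16 in 2 cells must be {7,9}; 4 in 2 cells must be {1,3}.
The 16 across and the 8 down share only 7, so (1,2) = 7.
The 4 across and the 12 down share only 3, so (2,1) = 3.
(2,2) = 4 − 3 = 1 completes the 4 across.
(1,1) = 16 − 7 = 9 completes the 16 across.

3 1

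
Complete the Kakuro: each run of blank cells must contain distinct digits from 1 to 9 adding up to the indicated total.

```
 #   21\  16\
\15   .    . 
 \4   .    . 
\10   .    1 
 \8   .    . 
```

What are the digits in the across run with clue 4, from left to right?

4 in 2 cells must be {1,3}.
R2C2 = 3: the only remaining digit allowed by both the 4 across and the 16 down.
R3C1 = 10 − 1 = 9 completes the 10 across.
R2C1 = 4 − 3 = 1 completes the 4 across.
No cell is forced outright now. R4C2 can only be 5 or 7 (the digits allowed by both its 8 across and its 16 down). If R4C2 = 7: then R1C2 would have to be in {6,7,8,9} for the 15 across but in {5} for the 16 down — contradiction. So R4C2 = 5.
R1C2 = 16 − 9 = 7 completes the 16 down.
R4C1 = 8 − 5 = 3 completes the 8 across.
R1C1 = 15 − 7 = 8 completes the 15 across.

1 3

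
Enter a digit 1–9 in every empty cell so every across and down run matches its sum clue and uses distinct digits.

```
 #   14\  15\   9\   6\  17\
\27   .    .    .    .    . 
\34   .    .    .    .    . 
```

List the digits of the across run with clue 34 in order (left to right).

9 7 6 4 8

34 in 5 cells must be {4,6,7,8,9}; 17 in 2 cells must be {8,9}.
Only 4 fits R2C4 under both its across sum 34 and down sum 6.
R1C4 = 6 − 4 = 2 completes the 6 down.
Nothing is forced directly, so branch on R2C3, whose candidates are 6 or 7 or 8. If R2C3 = 7: then R1C3 would have to be in {1,3,4,5,6,7,8,9} for the 27 across but in {2} for the 9 down — contradiction. If R2C3 = 8: that forces R1C3 = 1, R2C5 = 9, R1C5 = 8, R2C1 = 6, R2C2 = 7, after which R1C1 would have to be in {7,9} for the 27 across but in {8} for the 14 down — contradiction. So R2C3 = 6.
R1C3 = 9 − 6 = 3 completes the 9 down.
No cell is forced outright now. R1C5 can only be 8 or 9 (the digits allowed by both its 27 across and its 17 down). If R1C5 = 8: that forces R1C2 = 9, after which R2C2 would have to be in {7,8,9} for the 34 across but in {6} for the 15 down — contradiction. So R1C5 = 9.
R2C5 = 17 − 9 = 8 completes the 17 down.
Given what's placed, R2C1 must be 9 to fit the 34 across and 14 down.
R2C2 = 34 − 27 = 7 completes the 34 across.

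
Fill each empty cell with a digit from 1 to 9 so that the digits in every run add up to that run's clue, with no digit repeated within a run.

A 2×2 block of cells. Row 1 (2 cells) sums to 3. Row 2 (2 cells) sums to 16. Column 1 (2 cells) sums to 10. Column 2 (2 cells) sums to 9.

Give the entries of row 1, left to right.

1, 2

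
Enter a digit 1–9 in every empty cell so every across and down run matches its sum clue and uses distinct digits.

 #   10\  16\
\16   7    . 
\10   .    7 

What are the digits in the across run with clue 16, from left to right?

7 9

16 in 2 cells must be {7,9}.
R1C2 = 16 − 7 = 9 completes the 16 across.
R2C1 = 10 − 7 = 3 completes the 10 across.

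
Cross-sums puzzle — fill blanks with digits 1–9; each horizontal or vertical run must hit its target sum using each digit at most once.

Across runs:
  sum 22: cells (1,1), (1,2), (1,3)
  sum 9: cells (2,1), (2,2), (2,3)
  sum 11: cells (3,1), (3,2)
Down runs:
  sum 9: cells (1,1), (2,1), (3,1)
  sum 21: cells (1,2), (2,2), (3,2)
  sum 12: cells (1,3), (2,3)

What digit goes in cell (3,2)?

Nothing is forced directly, so branch on (1,1), whose candidates are 5 or 6. If (1,1) = 5: that forces (3,1) = 3, (3,2) = 8, (1,2) = 9, (1,3) = 8, (2,1) = 1, after which (2,2) would have to be in {2,3,5,6} for the 9 across but in {4} for the 21 down — contradiction. So (1,1) = 6.
Given what's placed, (3,1) must be 2 to fit the 11 across and 9 down.
(3,2) = 11 − 2 = 9 completes the 11 across.
(1,2) = 7: the only remaining digit allowed by both the 22 across and the 21 down.
(1,3) = 22 − 13 = 9 completes the 22 across.
(2,1) = 9 − 8 = 1 completes the 9 down.
(2,2) = 21 − 16 = 5 completes the 21 down.
(2,3) = 9 − 6 = 3 completes the 9 across.

9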